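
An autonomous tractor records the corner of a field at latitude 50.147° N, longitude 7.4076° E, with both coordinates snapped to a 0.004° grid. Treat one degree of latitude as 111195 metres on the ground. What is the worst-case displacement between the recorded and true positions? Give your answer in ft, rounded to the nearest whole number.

With a 0.004° grid the true value lies within half a step, ±0.004°/2 = ±0.002°, of the stored one.
N–S: 0.002° × 111195 m/° = 222.39 m.
East–west component at 50.147°: 0.002° × 111195 × cos 50.147° ≈ 0.002 × 71256 ≈ 142.512 m.
The two errors are perpendicular, so the maximum displacement is √(222.39² + 142.512²) ≈ 264.134 m.
Converting: 264.134 m × 3.2808 ft/m ≈ 866.58 ft.

867 ft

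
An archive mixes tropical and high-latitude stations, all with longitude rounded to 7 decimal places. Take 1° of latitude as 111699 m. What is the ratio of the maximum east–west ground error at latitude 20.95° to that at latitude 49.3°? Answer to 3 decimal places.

Rounding to 7 decimal places leaves the longitude within ±5e-08° of the true value.
At 20.95°: 5e-08° × 111699 × cos 20.95° = 5e-08 × 111699 × 0.9339 ≈ 0.0052157 m.
At 49.3°: 5e-08° × 111699 × cos 49.3° = 5e-08 × 111699 × 0.6521 ≈ 0.0036419 m.
Ratio: 0.0052157 / 0.0036419 = cos 20.95° / cos 49.3° ≈ 1.4321.

1.432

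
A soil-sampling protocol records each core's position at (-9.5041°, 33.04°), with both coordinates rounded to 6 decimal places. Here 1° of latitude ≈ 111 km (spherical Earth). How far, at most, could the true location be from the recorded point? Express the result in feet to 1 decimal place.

Rounding to 6 decimal places leaves each coordinate within ±5e-07° of the true value.
Latitude error → 5e-07 × 111000 = 0.0555 m along the meridian.
East–west component at 9.5041°: 5e-07° × 111000 × cos 9.5041° ≈ 5e-07 × 109476 ≈ 0.0547382 m.
Worst case both components are at the extreme and orthogonal: √(0.0555² + 0.0547382²) ≈ 0.077952 m.
In feet: 0.077952 m ÷ 0.3048 ≈ 0.25575 ft.

0.3 feet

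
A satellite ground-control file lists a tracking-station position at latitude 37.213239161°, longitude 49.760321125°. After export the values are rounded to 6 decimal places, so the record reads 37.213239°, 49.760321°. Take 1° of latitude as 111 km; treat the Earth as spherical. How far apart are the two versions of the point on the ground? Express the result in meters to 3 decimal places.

0.021 meters

The latitude changed by +0.000000161° and the longitude by +0.000000125°.
N–S: 0.000000161° × 111000 m/° = 0.017871 m.
East–west at this latitude: 0.000000125° × 111000 × cos 37.2132° ≈ 0.000000125 × 88399.3 = 0.0110499 m.
Distance: √(0.017871² + 0.0110499²) ≈ 0.0210113 m.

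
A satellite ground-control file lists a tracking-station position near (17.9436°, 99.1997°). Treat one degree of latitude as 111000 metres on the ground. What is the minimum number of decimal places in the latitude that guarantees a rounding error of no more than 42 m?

One degree of latitude covers 111000 m.
N decimal places → at most half a unit in the last place, 0.5 × 10⁻ᴺ° = 111000/2 × 10⁻ᴺ m.
Need 0.5 × 111000 × 10⁻ᴺ ≤ 42 → 10⁻ᴺ ≤ 7.568e-04, so N ≥ 3.12.
N = 3 would give 55.5 m (too coarse); N = 4 gives 5.55 m ≤ 42 m.

4 decimal places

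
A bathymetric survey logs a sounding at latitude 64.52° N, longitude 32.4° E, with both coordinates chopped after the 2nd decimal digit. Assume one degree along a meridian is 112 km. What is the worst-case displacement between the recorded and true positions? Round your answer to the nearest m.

Truncating at 2 decimal places can drop up to a full unit in the last place, so each coordinate may be off by as much as 0.01°.
Latitude error → 0.01 × 112000 = 1120 m along the meridian.
Longitude error → 0.01 × 112000 × cos 64.52° = 0.01 × 112000 × 0.4302 ≈ 481.82 m.
The two errors are perpendicular, so the maximum displacement is √(1120² + 481.82²) ≈ 1219.24 m.

1219 m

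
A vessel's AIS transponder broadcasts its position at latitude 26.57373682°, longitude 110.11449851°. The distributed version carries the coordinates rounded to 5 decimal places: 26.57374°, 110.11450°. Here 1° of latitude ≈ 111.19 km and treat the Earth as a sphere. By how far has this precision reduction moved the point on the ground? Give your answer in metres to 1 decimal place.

0.4 metres

The latitude changed by -0.00000318° and the longitude by -0.00000149°.
N–S: -0.00000318° × 111190 m/° = -0.353584 m.
East–west at this latitude: -0.00000149° × 111190 × cos 26.5737° ≈ -0.00000149 × 99443.8 = -0.148171 m.
Hypotenuse of the two orthogonal shifts: √(0.353584² + 0.148171²) = 0.383375 m.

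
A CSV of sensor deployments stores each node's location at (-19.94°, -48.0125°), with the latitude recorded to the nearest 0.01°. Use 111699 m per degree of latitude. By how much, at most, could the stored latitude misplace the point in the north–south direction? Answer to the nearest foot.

1832 feet

Rounding to 2 decimal places leaves the latitude within ±0.005° of the true value.
So the N–S error is at most 0.005 × 111699 = 558.495 m.
Converting: 558.495 m × 3.2808 ft/m ≈ 1832.3 ft.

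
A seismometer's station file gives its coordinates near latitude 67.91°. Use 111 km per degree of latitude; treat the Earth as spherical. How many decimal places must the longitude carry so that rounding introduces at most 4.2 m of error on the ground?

4 decimal places

At 67.91° one degree of longitude covers 111000 × cos 67.91° ≈ 111000 × 0.3761 ≈ 41742.9 m.
Rounding to N decimal places gives at most 0.5 × 10⁻ᴺ degrees of error, i.e. 0.5 × 10⁻ᴺ × 41742.9 m.
Setting 20871.5 × 10⁻ᴺ ≤ 4.2 gives 10ᴺ ≥ 4969, i.e. N ≥ 3.70.
So 4 decimal places suffice (2.09 m); 3 would allow up to 20.9 m.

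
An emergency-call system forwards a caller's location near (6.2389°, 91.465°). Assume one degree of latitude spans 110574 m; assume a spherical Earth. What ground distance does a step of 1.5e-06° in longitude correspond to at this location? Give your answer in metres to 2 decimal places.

0.16 metres

At 6.2389° a degree of longitude is 110574 × cos 6.2389° ≈ 109919 m, so 1.5e-06° corresponds to 0.164879 m.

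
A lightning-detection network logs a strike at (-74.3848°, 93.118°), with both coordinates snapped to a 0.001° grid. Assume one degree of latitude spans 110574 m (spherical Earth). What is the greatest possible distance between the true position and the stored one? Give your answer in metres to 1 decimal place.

57.3 metres

With a 0.001° grid the true value lies within half a step, ±0.001°/2 = ±0.0005°, of the stored one.
North–south component: 0.0005° × 110574 = 55.287 m.
E–W at 74.3848°: 0.0005° × 110574 × cos 74.3848° = 0.0005 × 110574 × 0.2692 ≈ 14.8819 m.
The two errors are perpendicular, so the maximum displacement is √(55.287² + 14.8819²) ≈ 57.2549 m.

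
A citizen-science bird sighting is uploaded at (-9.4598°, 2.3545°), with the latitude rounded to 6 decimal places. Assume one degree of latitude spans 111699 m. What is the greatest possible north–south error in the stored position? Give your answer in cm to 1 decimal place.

Rounding to 6 decimal places leaves the latitude within ±5e-07° of the true value.
North–south distance: 5e-07° × 111699 m/° = 0.0558495 m.
That is 0.0558495 m = 5.5849 cm.

5.6 cm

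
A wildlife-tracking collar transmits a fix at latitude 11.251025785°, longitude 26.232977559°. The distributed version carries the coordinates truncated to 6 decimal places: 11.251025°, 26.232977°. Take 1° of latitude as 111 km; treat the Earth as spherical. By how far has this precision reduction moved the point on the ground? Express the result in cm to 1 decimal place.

10.6 cm

Δlat = 11.251025785 − 11.251025 = +0.000000785°; Δlon = 26.232977559 − 26.232977 = +0.000000559°.
N–S: 0.000000785° × 111000 m/° = 0.087135 m.
E–W at 11.251°: 0.000000559° × 111000 × cos 11.251° = 0.000000559 × 111000 × 0.9808 ≈ 0.0608565 m.
Distance: √(0.087135² + 0.0608565²) ≈ 0.106283 m.
That is 0.106283 m = 10.628 cm.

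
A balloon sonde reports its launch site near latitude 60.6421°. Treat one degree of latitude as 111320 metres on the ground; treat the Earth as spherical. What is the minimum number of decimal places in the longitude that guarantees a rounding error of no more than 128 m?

At 60.6421° one degree of longitude covers 111320 × cos 60.6421° ≈ 111320 × 0.4903 ≈ 54576.1 m.
Rounding to N decimal places gives at most 0.5 × 10⁻ᴺ degrees of error, i.e. 0.5 × 10⁻ᴺ × 54576.1 m.
Setting 27288.1 × 10⁻ᴺ ≤ 128 gives 10ᴺ ≥ 213.2, i.e. N ≥ 2.33.
So 3 decimal places suffice (27.3 m); 2 would allow up to 273 m.

3 decimal places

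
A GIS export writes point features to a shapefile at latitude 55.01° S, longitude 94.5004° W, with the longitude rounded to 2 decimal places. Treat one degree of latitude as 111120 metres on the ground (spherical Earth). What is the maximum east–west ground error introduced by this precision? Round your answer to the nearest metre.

Rounding to 2 decimal places leaves the longitude within ±0.005° of the true value.
Parallels shrink by cos φ, so at 55.01° a degree of longitude is 111120 × 0.5734 ≈ 63719.9 m.
So at most 0.005° × 63719.9 ≈ 318.6 m east–west.

319 metres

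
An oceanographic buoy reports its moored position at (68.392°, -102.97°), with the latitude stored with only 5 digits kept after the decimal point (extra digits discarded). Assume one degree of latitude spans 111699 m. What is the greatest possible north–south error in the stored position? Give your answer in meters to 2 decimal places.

Truncating at 5 decimal places can drop up to a full unit in the last place, so the latitude may be off by as much as 1e-05°.
So the N–S error is at most 1e-05 × 111699 = 1.11699 m.

1.12 meters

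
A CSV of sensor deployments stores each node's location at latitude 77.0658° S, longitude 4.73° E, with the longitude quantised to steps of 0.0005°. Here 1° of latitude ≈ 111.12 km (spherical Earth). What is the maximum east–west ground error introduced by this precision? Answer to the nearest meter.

With a 0.0005° grid the true value lies within half a step, ±0.0005°/2 = ±0.00025°, of the stored one.
At latitude 77.0658° a degree of longitude spans 111120 m × cos 77.0658° = 111120 × 0.2238 ≈ 24872.2 m.
Maximum E–W displacement: 0.00025 × 24872.2 = 6.21805 m.

6 meters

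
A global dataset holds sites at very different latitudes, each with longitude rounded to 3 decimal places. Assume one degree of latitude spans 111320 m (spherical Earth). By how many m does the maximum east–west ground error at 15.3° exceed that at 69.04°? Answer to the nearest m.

34 m

Rounding to 3 decimal places leaves the longitude within ±0.0005° of the true value.
At 15.3°: 0.0005° × 111320 × cos 15.3° = 0.0005 × 111320 × 0.9646 ≈ 53.687 m.
At 69.04°: 0.0005° × 111320 × cos 69.04° = 0.0005 × 111320 × 0.3577 ≈ 19.91 m.
Difference: 53.687 − 19.91 = 33.777 m.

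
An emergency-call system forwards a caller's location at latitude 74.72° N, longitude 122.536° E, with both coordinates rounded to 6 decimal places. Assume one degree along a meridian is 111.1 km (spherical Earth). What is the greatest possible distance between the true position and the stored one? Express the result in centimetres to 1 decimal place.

5.7 centimetres

Rounding to 6 decimal places leaves each coordinate within ±5e-07° of the true value.
N–S: 5e-07° × 111100 m/° = 0.05555 m.
Longitude error → 5e-07 × 111100 × cos 74.72° = 5e-07 × 111100 × 0.2635 ≈ 0.0146394 m.
Worst case both components are at the extreme and orthogonal: √(0.05555² + 0.0146394²) ≈ 0.0574466 m.
That is 0.0574466 m = 5.7447 cm.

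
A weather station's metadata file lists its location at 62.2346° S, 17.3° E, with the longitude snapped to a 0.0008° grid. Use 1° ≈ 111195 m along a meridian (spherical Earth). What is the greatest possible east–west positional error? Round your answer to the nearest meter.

With a 0.0008° grid the true value lies within half a step, ±0.0008°/2 = ±0.0004°, of the stored one.
At latitude 62.2346° a degree of longitude spans 111195 m × cos 62.2346° = 111195 × 0.4659 ≈ 51800.5 m.
East–west error: 0.0004° × 51800.5 m/° ≈ 20.7202 m.

21 meters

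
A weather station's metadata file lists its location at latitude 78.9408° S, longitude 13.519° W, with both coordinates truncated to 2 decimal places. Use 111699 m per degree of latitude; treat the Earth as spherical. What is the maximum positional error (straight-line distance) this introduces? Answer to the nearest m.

Truncating at 2 decimal places can drop up to a full unit in the last place, so each coordinate may be off by as much as 0.01°.
North–south component: 0.01° × 111699 = 1116.99 m.
East–west component at 78.9408°: 0.01° × 111699 × cos 78.9408° ≈ 0.01 × 21426.5 ≈ 214.265 m.
The two errors are perpendicular, so the maximum displacement is √(1116.99² + 214.265²) ≈ 1137.35 m.

1137 m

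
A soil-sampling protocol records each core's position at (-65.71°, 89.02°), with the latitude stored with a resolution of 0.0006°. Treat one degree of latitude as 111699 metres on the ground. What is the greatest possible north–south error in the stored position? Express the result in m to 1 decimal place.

With a 0.0006° grid the true value lies within half a step, ±0.0006°/2 = ±0.0003°, of the stored one.
So the N–S error is at most 0.0003 × 111699 = 33.5097 m.

33.5 m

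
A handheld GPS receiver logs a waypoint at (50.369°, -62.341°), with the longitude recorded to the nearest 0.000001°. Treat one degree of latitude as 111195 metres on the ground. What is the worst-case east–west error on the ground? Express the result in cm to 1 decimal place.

Rounding to 6 decimal places leaves the longitude within ±5e-07° of the true value.
Parallels shrink by cos φ, so at 50.369° a degree of longitude is 111195 × 0.6378 ≈ 70924.7 m.
East–west error: 5e-07° × 70924.7 m/° ≈ 0.0354624 m.
That is 0.0354624 m = 3.5462 cm.

3.5 cm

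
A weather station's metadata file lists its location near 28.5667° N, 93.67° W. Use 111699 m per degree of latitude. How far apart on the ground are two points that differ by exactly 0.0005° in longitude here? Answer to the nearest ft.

161 ft

One degree of longitude here spans 111699 × cos 28.5667° = 111699 × 0.8783 ≈ 98100.9 m; 0.0005° of that is 49.0504 m.
Converting: 49.0504 m × 3.2808 ft/m ≈ 160.93 ft.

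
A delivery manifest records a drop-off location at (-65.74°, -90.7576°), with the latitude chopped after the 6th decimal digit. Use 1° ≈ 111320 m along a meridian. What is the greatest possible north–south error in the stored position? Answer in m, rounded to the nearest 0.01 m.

0.11 m

Truncating at 6 decimal places can drop up to a full unit in the last place, so the latitude may be off by as much as 1e-06°.
So the N–S error is at most 1e-06 × 111320 = 0.11132 m.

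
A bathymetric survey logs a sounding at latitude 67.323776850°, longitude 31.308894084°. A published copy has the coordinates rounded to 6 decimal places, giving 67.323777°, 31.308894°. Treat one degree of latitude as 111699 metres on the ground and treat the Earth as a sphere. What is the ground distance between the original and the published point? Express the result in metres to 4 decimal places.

0.0171 metres

Δlat = 67.323776850 − 67.323777 = -0.000000150°; Δlon = 31.308894084 − 31.308894 = +0.000000084°.
North–south shift: -0.000000150 × 111699 = -0.0167549 m.
E–W at 67.3238°: 0.000000084° × 111699 × cos 67.3238° = 0.000000084 × 111699 × 0.3855 ≈ 0.00361725 m.
Hypotenuse of the two orthogonal shifts: √(0.0167549² + 0.00361725²) = 0.0171409 m.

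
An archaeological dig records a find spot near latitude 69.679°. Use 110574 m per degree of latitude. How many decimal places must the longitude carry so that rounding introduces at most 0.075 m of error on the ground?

At 69.679° one degree of longitude covers 110574 × cos 69.679° ≈ 110574 × 0.3473 ≈ 38400.1 m.
Rounding to N decimal places gives at most 0.5 × 10⁻ᴺ degrees of error, i.e. 0.5 × 10⁻ᴺ × 38400.1 m.
Need 0.5 × 38400.1 × 10⁻ᴺ ≤ 0.075 → 10⁻ᴺ ≤ 3.906e-06, so N ≥ 5.41.
N = 5 would give 0.192 m (too coarse); N = 6 gives 0.0192 m ≤ 0.075 m.

6 decimal places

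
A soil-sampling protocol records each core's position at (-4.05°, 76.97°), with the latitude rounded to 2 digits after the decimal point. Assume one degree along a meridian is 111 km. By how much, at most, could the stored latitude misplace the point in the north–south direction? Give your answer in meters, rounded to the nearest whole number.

555 meters

Rounding to 2 decimal places leaves the latitude within ±0.005° of the true value.
Along the meridian that is 0.005° × 111000 m/° = 555 m.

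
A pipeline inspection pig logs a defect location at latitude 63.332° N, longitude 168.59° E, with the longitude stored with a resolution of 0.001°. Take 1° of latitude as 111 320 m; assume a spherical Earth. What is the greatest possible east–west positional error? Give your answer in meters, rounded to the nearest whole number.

25 meters

With a 0.001° grid the true value lies within half a step, ±0.001°/2 = ±0.0005°, of the stored one.
At latitude 63.332° a degree of longitude spans 111320 m × cos 63.332° = 111320 × 0.4488 ≈ 49962.6 m.
Maximum E–W displacement: 0.0005 × 49962.6 = 24.9813 m.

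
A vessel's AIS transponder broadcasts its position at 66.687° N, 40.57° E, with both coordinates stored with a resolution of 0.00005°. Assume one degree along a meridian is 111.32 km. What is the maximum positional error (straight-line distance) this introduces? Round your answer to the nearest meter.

With a 0.00005° grid the true value lies within half a step, ±0.00005°/2 = ±2.5e-05°, of the stored one.
Latitude error → 2.5e-05 × 111320 = 2.783 m along the meridian.
East–west component at 66.687°: 2.5e-05° × 111320 × cos 66.687° ≈ 2.5e-05 × 44055.3 ≈ 1.10138 m.
The two errors are perpendicular, so the maximum displacement is √(2.783² + 1.10138²) ≈ 2.99301 m.

3 meters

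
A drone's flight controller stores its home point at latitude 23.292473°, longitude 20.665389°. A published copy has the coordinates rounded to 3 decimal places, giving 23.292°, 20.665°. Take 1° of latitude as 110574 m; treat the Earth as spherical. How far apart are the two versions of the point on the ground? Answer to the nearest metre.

The latitude changed by +0.000473° and the longitude by +0.000389°.
North–south shift: 0.000473 × 110574 = 52.3015 m.
East–west at this latitude: 0.000389° × 110574 × cos 23.292° ≈ 0.000389 × 101562 = 39.5078 m.
Distance: √(52.3015² + 39.5078²) ≈ 65.5463 m.

66 metres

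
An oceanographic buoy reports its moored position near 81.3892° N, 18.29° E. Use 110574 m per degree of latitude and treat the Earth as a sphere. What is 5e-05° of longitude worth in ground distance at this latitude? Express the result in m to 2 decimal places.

At 81.3892° a degree of longitude is 110574 × cos 81.3892° ≈ 16555.3 m, so 5e-05° corresponds to 0.827766 m.

0.83 m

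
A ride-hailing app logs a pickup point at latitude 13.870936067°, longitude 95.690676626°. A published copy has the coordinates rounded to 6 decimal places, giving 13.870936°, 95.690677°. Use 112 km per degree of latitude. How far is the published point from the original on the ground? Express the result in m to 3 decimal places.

0.041 m

The latitude changed by +0.000000067° and the longitude by -0.000000374°.
North–south shift: 0.000000067 × 112000 = 0.007504 m.
East–west at this latitude: -0.000000374° × 112000 × cos 13.8709° ≈ -0.000000374 × 108734 = -0.0406665 m.
Distance: √(0.007504² + 0.0406665²) ≈ 0.041353 m.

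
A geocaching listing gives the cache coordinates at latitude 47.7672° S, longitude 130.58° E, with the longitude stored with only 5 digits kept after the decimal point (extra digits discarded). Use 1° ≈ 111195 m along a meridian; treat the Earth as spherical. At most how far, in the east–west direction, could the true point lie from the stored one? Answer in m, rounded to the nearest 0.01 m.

Truncating at 5 decimal places can drop up to a full unit in the last place, so the longitude may be off by as much as 1e-05°.
One degree of longitude at 47.7672° is 111195 × cos 47.7672° ≈ 111195 × 0.6721 = 74739.1 m.
Maximum E–W displacement: 1e-05 × 74739.1 = 0.747391 m.

0.75 m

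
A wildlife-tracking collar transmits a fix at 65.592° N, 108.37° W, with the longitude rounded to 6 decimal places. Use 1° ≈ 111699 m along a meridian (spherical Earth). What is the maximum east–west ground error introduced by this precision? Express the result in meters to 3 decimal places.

Rounding to 6 decimal places leaves the longitude within ±5e-07° of the true value.
Parallels shrink by cos φ, so at 65.592° a degree of longitude is 111699 × 0.4132 ≈ 46157.6 m.
Maximum E–W displacement: 5e-07 × 46157.6 = 0.0230788 m.

0.023 meters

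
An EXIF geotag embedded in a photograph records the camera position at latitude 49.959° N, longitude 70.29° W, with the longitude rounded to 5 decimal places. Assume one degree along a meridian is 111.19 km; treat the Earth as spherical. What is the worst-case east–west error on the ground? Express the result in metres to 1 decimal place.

0.4 metres

Rounding to 5 decimal places leaves the longitude within ±5e-06° of the true value.
Parallels shrink by cos φ, so at 49.959° a degree of longitude is 111190 × 0.6433 ≈ 71532.5 m.
So at most 5e-06° × 71532.5 ≈ 0.357662 m east–west.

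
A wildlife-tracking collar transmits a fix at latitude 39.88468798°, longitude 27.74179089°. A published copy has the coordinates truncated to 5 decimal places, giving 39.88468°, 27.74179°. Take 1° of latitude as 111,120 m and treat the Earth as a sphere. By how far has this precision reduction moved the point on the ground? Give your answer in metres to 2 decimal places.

The latitude changed by +0.00000798° and the longitude by +0.00000089°.
N–S: 0.00000798° × 111120 m/° = 0.886738 m.
East–west at this latitude: 0.00000089° × 111120 × cos 39.8847° ≈ 0.00000089 × 85266.4 = 0.0758871 m.
Distance: √(0.886738² + 0.0758871²) ≈ 0.889979 m.

0.89 metres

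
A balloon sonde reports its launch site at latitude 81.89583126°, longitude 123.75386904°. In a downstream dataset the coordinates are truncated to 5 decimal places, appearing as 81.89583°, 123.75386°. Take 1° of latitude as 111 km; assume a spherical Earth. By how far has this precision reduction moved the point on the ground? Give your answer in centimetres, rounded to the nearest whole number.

Δlat = 81.89583126 − 81.89583 = +0.00000126°; Δlon = 123.75386904 − 123.75386 = +0.00000904°.
N–S: 0.00000126° × 111000 m/° = 0.13986 m.
E–W at 81.8958°: 0.00000904° × 111000 × cos 81.8958° = 0.00000904 × 111000 × 0.1410 ≈ 0.141458 m.
Hypotenuse of the two orthogonal shifts: √(0.13986² + 0.141458²) = 0.198925 m.
That is 0.198925 m = 19.893 cm.

20 centimetres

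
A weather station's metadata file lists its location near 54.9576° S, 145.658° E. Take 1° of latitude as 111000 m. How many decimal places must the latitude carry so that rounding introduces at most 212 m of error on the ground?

3

One degree of latitude covers 111000 m.
Rounding to N decimal places gives at most 0.5 × 10⁻ᴺ degrees of error, i.e. 0.5 × 10⁻ᴺ × 111000 m.
Need 0.5 × 111000 × 10⁻ᴺ ≤ 212 → 10⁻ᴺ ≤ 3.820e-03, so N ≥ 2.42.
So 3 decimal places suffice (55.5 m); 2 would allow up to 555 m.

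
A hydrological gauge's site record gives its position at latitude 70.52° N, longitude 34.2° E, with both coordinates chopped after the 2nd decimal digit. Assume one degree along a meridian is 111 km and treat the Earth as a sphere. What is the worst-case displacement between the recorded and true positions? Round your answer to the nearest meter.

1170 meters

Truncating at 2 decimal places can drop up to a full unit in the last place, so each coordinate may be off by as much as 0.01°.
N–S: 0.01° × 111000 m/° = 1110 m.
Longitude error → 0.01 × 111000 × cos 70.52° = 0.01 × 111000 × 0.3335 ≈ 370.16 m.
Worst case both components are at the extreme and orthogonal: √(1110² + 370.16²) ≈ 1170.09 m.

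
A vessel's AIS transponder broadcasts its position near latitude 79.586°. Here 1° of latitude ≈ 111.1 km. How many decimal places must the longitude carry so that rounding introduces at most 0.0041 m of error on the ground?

At 79.586° one degree of longitude covers 111100 × cos 79.586° ≈ 111100 × 0.1808 ≈ 20082.4 m.
N decimal places → at most half a unit in the last place, 0.5 × 10⁻ᴺ° = 20082.4/2 × 10⁻ᴺ m.
Need 0.5 × 20082.4 × 10⁻ᴺ ≤ 0.0041 → 10⁻ᴺ ≤ 4.083e-07, so N ≥ 6.39.
So 7 decimal places suffice (0.001 m); 6 would allow up to 0.01 m.

7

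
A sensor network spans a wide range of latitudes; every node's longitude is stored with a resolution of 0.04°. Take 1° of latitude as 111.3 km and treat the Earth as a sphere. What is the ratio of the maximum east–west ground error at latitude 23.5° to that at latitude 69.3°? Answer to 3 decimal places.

2.594

With a 0.04° grid the true value lies within half a step, ±0.04°/2 = ±0.02°, of the stored one.
At 23.5°: 0.02° × 111300 × cos 23.5° = 0.02 × 111300 × 0.9171 ≈ 2041.4 m.
At 69.3°: 0.02° × 111300 × cos 69.3° = 0.02 × 111300 × 0.3535 ≈ 786.84 m.
The ratio reduces to cos 23.5° / cos 69.3° = 0.9171/0.3535 ≈ 2.5944.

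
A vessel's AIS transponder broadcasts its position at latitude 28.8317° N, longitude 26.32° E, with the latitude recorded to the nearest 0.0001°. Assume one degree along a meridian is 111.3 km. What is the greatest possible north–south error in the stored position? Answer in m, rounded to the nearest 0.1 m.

Rounding to 4 decimal places leaves the latitude within ±5e-05° of the true value.
So the N–S error is at most 5e-05 × 111300 = 5.565 m.

5.6 m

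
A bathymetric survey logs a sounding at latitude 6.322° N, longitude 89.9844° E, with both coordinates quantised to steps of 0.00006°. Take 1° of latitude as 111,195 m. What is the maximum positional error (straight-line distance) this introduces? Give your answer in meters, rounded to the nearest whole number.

5 meters

With a 0.00006° grid the true value lies within half a step, ±0.00006°/2 = ±3e-05°, of the stored one.
N–S: 3e-05° × 111195 m/° = 3.33585 m.
E–W at 6.322°: 3e-05° × 111195 × cos 6.322° = 3e-05 × 111195 × 0.9939 ≈ 3.31556 m.
The two errors are perpendicular, so the maximum displacement is √(3.33585² + 3.31556²) ≈ 4.70328 m.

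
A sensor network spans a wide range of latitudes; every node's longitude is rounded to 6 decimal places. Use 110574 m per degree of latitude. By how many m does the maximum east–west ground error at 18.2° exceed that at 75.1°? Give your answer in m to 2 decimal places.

0.04 m

Rounding to 6 decimal places leaves the longitude within ±5e-07° of the true value.
Error at 18.2° = 5e-07° × 110574 × cos 18.2° ≈ 0.055287 × 0.9500 = 0.052521 m.
Error at 75.1° = 5e-07° × 110574 × cos 75.1° ≈ 0.055287 × 0.2571 = 0.014216 m.
So the lower-latitude error exceeds the higher by 0.052521 − 0.014216 = 0.038305 m.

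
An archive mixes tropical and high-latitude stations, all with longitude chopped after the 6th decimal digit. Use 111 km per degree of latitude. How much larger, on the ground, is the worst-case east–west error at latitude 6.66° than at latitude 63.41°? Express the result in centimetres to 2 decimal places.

Truncating at 6 decimal places can drop up to a full unit in the last place, so the longitude may be off by as much as 1e-06°.
At 6.66°: 1e-06° × 111000 × cos 6.66° = 1e-06 × 111000 × 0.9933 ≈ 0.11025 m.
Error at 63.41° = 1e-06° × 111000 × cos 63.41° ≈ 0.111 × 0.4476 = 0.049684 m.
Difference: 0.11025 − 0.049684 = 0.060567 m.
That is 0.060567 m = 6.0567 cm.

6.06 centimetres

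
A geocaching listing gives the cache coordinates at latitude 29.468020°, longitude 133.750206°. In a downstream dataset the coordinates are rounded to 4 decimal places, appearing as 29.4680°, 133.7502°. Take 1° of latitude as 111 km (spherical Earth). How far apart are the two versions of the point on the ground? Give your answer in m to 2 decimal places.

2.29 m

Δlat = 29.468020 − 29.4680 = +0.000020°; Δlon = 133.750206 − 133.7502 = +0.000006°.
North–south shift: 0.000020 × 111000 = 2.22 m.
E–W at 29.468°: 0.000006° × 111000 × cos 29.468° = 0.000006 × 111000 × 0.8706 ≈ 0.57984 m.
Combined displacement = (2.22² + 0.57984²)^½ ≈ 2.29447 m.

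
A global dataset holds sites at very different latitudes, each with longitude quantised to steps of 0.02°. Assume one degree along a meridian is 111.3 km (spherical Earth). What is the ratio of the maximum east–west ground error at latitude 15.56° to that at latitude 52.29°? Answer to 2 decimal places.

1.57

With a 0.02° grid the true value lies within half a step, ±0.02°/2 = ±0.01°, of the stored one.
At 15.56°: 0.01° × 111300 × cos 15.56° = 0.01 × 111300 × 0.9634 ≈ 1072.2 m.
At 52.29°: 0.01° × 111300 × cos 52.29° = 0.01 × 111300 × 0.6117 ≈ 680.78 m.
The ratio reduces to cos 15.56° / cos 52.29° = 0.9634/0.6117 ≈ 1.5750.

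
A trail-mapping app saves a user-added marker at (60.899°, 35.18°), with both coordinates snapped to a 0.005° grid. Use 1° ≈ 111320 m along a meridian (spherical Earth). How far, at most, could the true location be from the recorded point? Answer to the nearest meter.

309 meters

With a 0.005° grid the true value lies within half a step, ±0.005°/2 = ±0.0025°, of the stored one.
North–south component: 0.0025° × 111320 = 278.3 m.
E–W at 60.899°: 0.0025° × 111320 × cos 60.899° = 0.0025 × 111320 × 0.4864 ≈ 135.351 m.
Combining orthogonally: (278.3² + 135.351²)^½ ≈ 309.469 m.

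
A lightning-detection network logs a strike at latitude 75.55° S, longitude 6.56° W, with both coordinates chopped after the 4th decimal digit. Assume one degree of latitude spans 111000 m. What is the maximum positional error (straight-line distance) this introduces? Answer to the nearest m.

11 m

Truncating at 4 decimal places can drop up to a full unit in the last place, so each coordinate may be off by as much as 0.0001°.
N–S: 0.0001° × 111000 m/° = 11.1 m.
E–W at 75.55°: 0.0001° × 111000 × cos 75.55° = 0.0001 × 111000 × 0.2495 ≈ 2.76984 m.
Worst case both components are at the extreme and orthogonal: √(11.1² + 2.76984²) ≈ 11.4404 m.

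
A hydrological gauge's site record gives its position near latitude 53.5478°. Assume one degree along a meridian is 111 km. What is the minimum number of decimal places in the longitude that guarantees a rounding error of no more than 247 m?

3

At 53.5478° one degree of longitude covers 111000 × cos 53.5478° ≈ 111000 × 0.5942 ≈ 65950.9 m.
With N decimal places the half-ulp bound is 0.5·10⁻ᴺ°, or 0.5·10⁻ᴺ × 65950.9 m on the ground.
Need 0.5 × 65950.9 × 10⁻ᴺ ≤ 247 → 10⁻ᴺ ≤ 7.490e-03, so N ≥ 2.13.
So 3 decimal places suffice (33 m); 2 would allow up to 330 m.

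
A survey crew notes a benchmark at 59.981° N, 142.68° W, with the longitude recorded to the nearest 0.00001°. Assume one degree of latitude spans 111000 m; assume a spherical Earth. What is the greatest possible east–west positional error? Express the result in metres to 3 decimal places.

Rounding to 5 decimal places leaves the longitude within ±5e-06° of the true value.
At latitude 59.981° a degree of longitude spans 111000 m × cos 59.981° = 111000 × 0.5003 ≈ 55531.9 m.
East–west error: 5e-06° × 55531.9 m/° ≈ 0.277659 m.

0.278 metres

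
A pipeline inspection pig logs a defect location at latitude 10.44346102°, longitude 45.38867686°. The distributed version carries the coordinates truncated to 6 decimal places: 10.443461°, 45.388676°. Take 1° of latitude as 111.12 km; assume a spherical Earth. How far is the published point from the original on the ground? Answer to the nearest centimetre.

Δlat = 10.44346102 − 10.443461 = +0.00000002°; Δlon = 45.38867686 − 45.388676 = +0.00000086°.
N–S: 0.00000002° × 111120 m/° = 0.0022224 m.
E–W at 10.4435°: 0.00000086° × 111120 × cos 10.4435° = 0.00000086 × 111120 × 0.9834 ≈ 0.0939801 m.
Combined displacement = (0.0022224² + 0.0939801²)^½ ≈ 0.0940064 m.
That is 0.0940064 m = 9.4006 cm.

9 centimetres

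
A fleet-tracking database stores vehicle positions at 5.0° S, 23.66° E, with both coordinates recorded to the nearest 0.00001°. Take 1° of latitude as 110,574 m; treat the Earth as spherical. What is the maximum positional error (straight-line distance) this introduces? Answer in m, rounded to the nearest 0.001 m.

0.780 m

Rounding to 5 decimal places leaves each coordinate within ±5e-06° of the true value.
N–S: 5e-06° × 110574 m/° = 0.55287 m.
E–W at 5°: 5e-06° × 110574 × cos 5° = 5e-06 × 110574 × 0.9962 ≈ 0.550766 m.
Worst case both components are at the extreme and orthogonal: √(0.55287² + 0.550766²) ≈ 0.78039 m.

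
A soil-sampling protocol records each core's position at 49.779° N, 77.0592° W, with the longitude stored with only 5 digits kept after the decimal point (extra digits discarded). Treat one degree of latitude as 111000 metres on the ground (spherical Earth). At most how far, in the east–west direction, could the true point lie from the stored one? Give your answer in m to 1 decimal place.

Truncating at 5 decimal places can drop up to a full unit in the last place, so the longitude may be off by as much as 1e-05°.
Parallels shrink by cos φ, so at 49.779° a degree of longitude is 111000 × 0.6457 ≈ 71676.9 m.
So at most 1e-05° × 71676.9 ≈ 0.716769 m east–west.

0.7 m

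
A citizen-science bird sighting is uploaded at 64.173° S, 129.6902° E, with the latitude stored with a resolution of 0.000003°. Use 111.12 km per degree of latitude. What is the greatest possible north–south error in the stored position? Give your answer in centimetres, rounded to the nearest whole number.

With a 0.000003° grid the true value lies within half a step, ±0.000003°/2 = ±1.5e-06°, of the stored one.
So the N–S error is at most 1.5e-06 × 111120 = 0.16668 m.
That is 0.16668 m = 16.668 cm.

17 centimetres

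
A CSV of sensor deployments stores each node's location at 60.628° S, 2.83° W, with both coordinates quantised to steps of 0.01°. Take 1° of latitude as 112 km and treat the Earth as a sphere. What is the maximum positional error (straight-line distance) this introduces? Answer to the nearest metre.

With a 0.01° grid the true value lies within half a step, ±0.01°/2 = ±0.005°, of the stored one.
North–south component: 0.005° × 112000 = 560 m.
East–west component at 60.628°: 0.005° × 112000 × cos 60.628° ≈ 0.005 × 54933.5 ≈ 274.668 m.
Worst case both components are at the extreme and orthogonal: √(560² + 274.668²) ≈ 623.733 m.

624 metres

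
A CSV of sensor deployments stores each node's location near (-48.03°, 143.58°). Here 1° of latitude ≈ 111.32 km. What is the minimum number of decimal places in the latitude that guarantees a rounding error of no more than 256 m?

3 decimal places

One degree of latitude covers 111320 m.
With N decimal places the half-ulp bound is 0.5·10⁻ᴺ°, or 0.5·10⁻ᴺ × 111320 m on the ground.
Setting 55660 × 10⁻ᴺ ≤ 256 gives 10ᴺ ≥ 217.4, i.e. N ≥ 2.34.
At 2 places the error can reach 557 m, but 3 places keeps it to 55.7 m.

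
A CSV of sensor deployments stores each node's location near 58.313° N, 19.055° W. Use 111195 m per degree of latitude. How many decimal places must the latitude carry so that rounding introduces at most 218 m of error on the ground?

One degree of latitude covers 111195 m.
N decimal places → at most half a unit in the last place, 0.5 × 10⁻ᴺ° = 111195/2 × 10⁻ᴺ m.
Setting 55597.5 × 10⁻ᴺ ≤ 218 gives 10ᴺ ≥ 255, i.e. N ≥ 2.41.
So 3 decimal places suffice (55.6 m); 2 would allow up to 556 m.

3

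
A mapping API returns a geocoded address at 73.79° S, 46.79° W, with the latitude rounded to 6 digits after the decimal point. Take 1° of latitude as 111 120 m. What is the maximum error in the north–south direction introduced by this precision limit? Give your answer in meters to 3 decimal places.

0.056 meters

Rounding to 6 decimal places leaves the latitude within ±5e-07° of the true value.
So the N–S error is at most 5e-07 × 111120 = 0.05556 m.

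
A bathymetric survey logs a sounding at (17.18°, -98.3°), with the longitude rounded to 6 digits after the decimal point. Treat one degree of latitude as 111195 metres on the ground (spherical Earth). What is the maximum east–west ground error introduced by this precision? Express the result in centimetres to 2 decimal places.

Rounding to 6 decimal places leaves the longitude within ±5e-07° of the true value.
At latitude 17.18° a degree of longitude spans 111195 m × cos 17.18° = 111195 × 0.9554 ≈ 106234 m.
So at most 5e-07° × 106234 ≈ 0.0531168 m east–west.
That is 0.0531168 m = 5.3117 cm.

5.31 centimetres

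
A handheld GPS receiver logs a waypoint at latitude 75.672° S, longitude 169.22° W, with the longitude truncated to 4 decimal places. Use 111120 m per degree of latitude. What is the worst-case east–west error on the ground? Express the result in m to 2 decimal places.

Truncating at 4 decimal places can drop up to a full unit in the last place, so the longitude may be off by as much as 0.0001°.
Parallels shrink by cos φ, so at 75.672° a degree of longitude is 111120 × 0.2475 ≈ 27499.1 m.
Maximum E–W displacement: 0.0001 × 27499.1 = 2.74991 m.

2.75 m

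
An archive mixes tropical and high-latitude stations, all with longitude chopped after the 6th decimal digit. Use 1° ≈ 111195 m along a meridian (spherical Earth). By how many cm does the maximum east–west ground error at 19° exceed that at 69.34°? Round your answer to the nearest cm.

7 cm

Truncating at 6 decimal places can drop up to a full unit in the last place, so the longitude may be off by as much as 1e-06°.
Error at 19° = 1e-06° × 111195 × cos 19° ≈ 0.11119 × 0.9455 = 0.10514 m.
At 69.34°: 1e-06° × 111195 × cos 69.34° = 1e-06 × 111195 × 0.3528 ≈ 0.039232 m.
Difference: 0.10514 − 0.039232 = 0.065905 m.
That is 0.0659049 m = 6.5905 cm.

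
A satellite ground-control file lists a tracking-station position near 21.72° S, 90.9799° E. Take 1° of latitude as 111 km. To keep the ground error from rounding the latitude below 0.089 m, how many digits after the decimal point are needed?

One degree of latitude covers 111000 m.
N decimal places → at most half a unit in the last place, 0.5 × 10⁻ᴺ° = 111000/2 × 10⁻ᴺ m.
Setting 55500 × 10⁻ᴺ ≤ 0.089 gives 10ᴺ ≥ 6.236e+05, i.e. N ≥ 5.79.
N = 5 would give 0.555 m (too coarse); N = 6 gives 0.0555 m ≤ 0.089 m.

6 decimal places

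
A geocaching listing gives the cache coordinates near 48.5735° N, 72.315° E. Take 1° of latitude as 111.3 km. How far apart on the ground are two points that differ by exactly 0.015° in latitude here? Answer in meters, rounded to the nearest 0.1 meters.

0.015° × 111300 m/° = 1669.5 m.

1669.5 meters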